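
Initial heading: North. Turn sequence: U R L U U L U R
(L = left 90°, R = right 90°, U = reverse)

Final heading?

Answer: Final heading: North

Derivation:
Start: North
  U (U-turn (180°)) -> South
  R (right (90° clockwise)) -> West
  L (left (90° counter-clockwise)) -> South
  U (U-turn (180°)) -> North
  U (U-turn (180°)) -> South
  L (left (90° counter-clockwise)) -> East
  U (U-turn (180°)) -> West
  R (right (90° clockwise)) -> North
Final: North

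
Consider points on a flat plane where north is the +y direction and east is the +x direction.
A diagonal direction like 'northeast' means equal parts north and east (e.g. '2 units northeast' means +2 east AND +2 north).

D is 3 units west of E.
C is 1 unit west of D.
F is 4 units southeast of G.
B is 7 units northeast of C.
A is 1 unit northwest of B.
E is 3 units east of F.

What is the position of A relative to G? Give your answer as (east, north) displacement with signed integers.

Answer: A is at (east=9, north=4) relative to G.

Derivation:
Place G at the origin (east=0, north=0).
  F is 4 units southeast of G: delta (east=+4, north=-4); F at (east=4, north=-4).
  E is 3 units east of F: delta (east=+3, north=+0); E at (east=7, north=-4).
  D is 3 units west of E: delta (east=-3, north=+0); D at (east=4, north=-4).
  C is 1 unit west of D: delta (east=-1, north=+0); C at (east=3, north=-4).
  B is 7 units northeast of C: delta (east=+7, north=+7); B at (east=10, north=3).
  A is 1 unit northwest of B: delta (east=-1, north=+1); A at (east=9, north=4).
Therefore A relative to G: (east=9, north=4).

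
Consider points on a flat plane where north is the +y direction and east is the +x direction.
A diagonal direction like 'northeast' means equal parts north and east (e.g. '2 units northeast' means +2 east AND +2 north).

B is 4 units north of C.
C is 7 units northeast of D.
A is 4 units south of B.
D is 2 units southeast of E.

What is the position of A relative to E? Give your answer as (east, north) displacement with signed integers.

Place E at the origin (east=0, north=0).
  D is 2 units southeast of E: delta (east=+2, north=-2); D at (east=2, north=-2).
  C is 7 units northeast of D: delta (east=+7, north=+7); C at (east=9, north=5).
  B is 4 units north of C: delta (east=+0, north=+4); B at (east=9, north=9).
  A is 4 units south of B: delta (east=+0, north=-4); A at (east=9, north=5).
Therefore A relative to E: (east=9, north=5).

Answer: A is at (east=9, north=5) relative to E.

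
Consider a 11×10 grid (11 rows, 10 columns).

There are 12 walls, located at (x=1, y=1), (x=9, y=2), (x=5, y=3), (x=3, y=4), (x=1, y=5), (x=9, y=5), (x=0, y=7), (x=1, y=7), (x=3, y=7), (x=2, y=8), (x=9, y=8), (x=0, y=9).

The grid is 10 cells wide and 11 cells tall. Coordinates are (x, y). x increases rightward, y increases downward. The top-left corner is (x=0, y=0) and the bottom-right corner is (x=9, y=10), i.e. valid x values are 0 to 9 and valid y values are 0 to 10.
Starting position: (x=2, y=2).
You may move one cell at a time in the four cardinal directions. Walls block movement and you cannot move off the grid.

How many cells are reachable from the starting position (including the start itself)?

BFS flood-fill from (x=2, y=2):
  Distance 0: (x=2, y=2)
  Distance 1: (x=2, y=1), (x=1, y=2), (x=3, y=2), (x=2, y=3)
  Distance 2: (x=2, y=0), (x=3, y=1), (x=0, y=2), (x=4, y=2), (x=1, y=3), (x=3, y=3), (x=2, y=4)
  Distance 3: (x=1, y=0), (x=3, y=0), (x=0, y=1), (x=4, y=1), (x=5, y=2), (x=0, y=3), (x=4, y=3), (x=1, y=4), (x=2, y=5)
  Distance 4: (x=0, y=0), (x=4, y=0), (x=5, y=1), (x=6, y=2), (x=0, y=4), (x=4, y=4), (x=3, y=5), (x=2, y=6)
  Distance 5: (x=5, y=0), (x=6, y=1), (x=7, y=2), (x=6, y=3), (x=5, y=4), (x=0, y=5), (x=4, y=5), (x=1, y=6), (x=3, y=6), (x=2, y=7)
  Distance 6: (x=6, y=0), (x=7, y=1), (x=8, y=2), (x=7, y=3), (x=6, y=4), (x=5, y=5), (x=0, y=6), (x=4, y=6)
  Distance 7: (x=7, y=0), (x=8, y=1), (x=8, y=3), (x=7, y=4), (x=6, y=5), (x=5, y=6), (x=4, y=7)
  Distance 8: (x=8, y=0), (x=9, y=1), (x=9, y=3), (x=8, y=4), (x=7, y=5), (x=6, y=6), (x=5, y=7), (x=4, y=8)
  Distance 9: (x=9, y=0), (x=9, y=4), (x=8, y=5), (x=7, y=6), (x=6, y=7), (x=3, y=8), (x=5, y=8), (x=4, y=9)
  Distance 10: (x=8, y=6), (x=7, y=7), (x=6, y=8), (x=3, y=9), (x=5, y=9), (x=4, y=10)
  Distance 11: (x=9, y=6), (x=8, y=7), (x=7, y=8), (x=2, y=9), (x=6, y=9), (x=3, y=10), (x=5, y=10)
  Distance 12: (x=9, y=7), (x=8, y=8), (x=1, y=9), (x=7, y=9), (x=2, y=10), (x=6, y=10)
  Distance 13: (x=1, y=8), (x=8, y=9), (x=1, y=10), (x=7, y=10)
  Distance 14: (x=0, y=8), (x=9, y=9), (x=0, y=10), (x=8, y=10)
  Distance 15: (x=9, y=10)
Total reachable: 98 (grid has 98 open cells total)

Answer: Reachable cells: 98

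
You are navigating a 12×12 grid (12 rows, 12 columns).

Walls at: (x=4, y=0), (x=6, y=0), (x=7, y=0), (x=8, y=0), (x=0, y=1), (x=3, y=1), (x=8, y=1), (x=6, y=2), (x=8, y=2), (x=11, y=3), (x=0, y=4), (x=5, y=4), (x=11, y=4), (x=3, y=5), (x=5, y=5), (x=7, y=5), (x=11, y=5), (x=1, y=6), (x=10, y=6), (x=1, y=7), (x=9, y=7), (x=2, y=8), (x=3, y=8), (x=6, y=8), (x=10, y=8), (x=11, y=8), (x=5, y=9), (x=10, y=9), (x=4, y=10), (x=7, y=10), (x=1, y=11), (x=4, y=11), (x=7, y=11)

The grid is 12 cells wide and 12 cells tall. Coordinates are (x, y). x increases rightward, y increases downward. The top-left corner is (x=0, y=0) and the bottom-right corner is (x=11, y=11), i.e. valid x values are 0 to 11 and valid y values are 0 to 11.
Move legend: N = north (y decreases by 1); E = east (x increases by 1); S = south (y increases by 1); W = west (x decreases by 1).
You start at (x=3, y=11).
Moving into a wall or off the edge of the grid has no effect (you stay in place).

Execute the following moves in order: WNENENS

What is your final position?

Start: (x=3, y=11)
  W (west): (x=3, y=11) -> (x=2, y=11)
  N (north): (x=2, y=11) -> (x=2, y=10)
  E (east): (x=2, y=10) -> (x=3, y=10)
  N (north): (x=3, y=10) -> (x=3, y=9)
  E (east): (x=3, y=9) -> (x=4, y=9)
  N (north): (x=4, y=9) -> (x=4, y=8)
  S (south): (x=4, y=8) -> (x=4, y=9)
Final: (x=4, y=9)

Answer: Final position: (x=4, y=9)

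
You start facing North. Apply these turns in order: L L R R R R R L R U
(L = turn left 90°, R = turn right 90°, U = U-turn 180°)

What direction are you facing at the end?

Start: North
  L (left (90° counter-clockwise)) -> West
  L (left (90° counter-clockwise)) -> South
  R (right (90° clockwise)) -> West
  R (right (90° clockwise)) -> North
  R (right (90° clockwise)) -> East
  R (right (90° clockwise)) -> South
  R (right (90° clockwise)) -> West
  L (left (90° counter-clockwise)) -> South
  R (right (90° clockwise)) -> West
  U (U-turn (180°)) -> East
Final: East

Answer: Final heading: East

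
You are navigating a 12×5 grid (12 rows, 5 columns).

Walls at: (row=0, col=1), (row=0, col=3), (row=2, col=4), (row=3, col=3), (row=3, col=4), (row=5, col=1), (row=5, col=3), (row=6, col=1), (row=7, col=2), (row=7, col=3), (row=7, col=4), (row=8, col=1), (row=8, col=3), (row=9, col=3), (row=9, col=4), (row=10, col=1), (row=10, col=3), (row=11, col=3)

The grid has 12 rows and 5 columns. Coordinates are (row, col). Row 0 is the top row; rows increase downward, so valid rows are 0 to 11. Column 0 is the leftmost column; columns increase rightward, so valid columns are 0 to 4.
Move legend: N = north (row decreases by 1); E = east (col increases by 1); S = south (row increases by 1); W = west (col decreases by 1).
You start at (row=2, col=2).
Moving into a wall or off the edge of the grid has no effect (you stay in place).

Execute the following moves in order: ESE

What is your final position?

Start: (row=2, col=2)
  E (east): (row=2, col=2) -> (row=2, col=3)
  S (south): blocked, stay at (row=2, col=3)
  E (east): blocked, stay at (row=2, col=3)
Final: (row=2, col=3)

Answer: Final position: (row=2, col=3)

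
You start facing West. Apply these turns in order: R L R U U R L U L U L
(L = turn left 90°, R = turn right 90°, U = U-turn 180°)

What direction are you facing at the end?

Start: West
  R (right (90° clockwise)) -> North
  L (left (90° counter-clockwise)) -> West
  R (right (90° clockwise)) -> North
  U (U-turn (180°)) -> South
  U (U-turn (180°)) -> North
  R (right (90° clockwise)) -> East
  L (left (90° counter-clockwise)) -> North
  U (U-turn (180°)) -> South
  L (left (90° counter-clockwise)) -> East
  U (U-turn (180°)) -> West
  L (left (90° counter-clockwise)) -> South
Final: South

Answer: Final heading: South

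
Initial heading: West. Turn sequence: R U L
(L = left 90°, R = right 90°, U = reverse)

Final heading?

Answer: Final heading: East

Derivation:
Start: West
  R (right (90° clockwise)) -> North
  U (U-turn (180°)) -> South
  L (left (90° counter-clockwise)) -> East
Final: East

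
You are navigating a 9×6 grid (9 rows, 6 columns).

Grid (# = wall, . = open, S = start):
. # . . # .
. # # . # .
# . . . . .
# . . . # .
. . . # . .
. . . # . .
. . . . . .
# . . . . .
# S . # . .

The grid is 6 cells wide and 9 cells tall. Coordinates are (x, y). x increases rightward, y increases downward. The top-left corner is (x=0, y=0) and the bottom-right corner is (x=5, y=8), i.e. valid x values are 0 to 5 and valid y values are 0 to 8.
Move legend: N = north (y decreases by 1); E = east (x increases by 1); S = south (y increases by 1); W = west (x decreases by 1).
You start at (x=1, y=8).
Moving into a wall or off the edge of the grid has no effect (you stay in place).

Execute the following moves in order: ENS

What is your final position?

Start: (x=1, y=8)
  E (east): (x=1, y=8) -> (x=2, y=8)
  N (north): (x=2, y=8) -> (x=2, y=7)
  S (south): (x=2, y=7) -> (x=2, y=8)
Final: (x=2, y=8)

Answer: Final position: (x=2, y=8)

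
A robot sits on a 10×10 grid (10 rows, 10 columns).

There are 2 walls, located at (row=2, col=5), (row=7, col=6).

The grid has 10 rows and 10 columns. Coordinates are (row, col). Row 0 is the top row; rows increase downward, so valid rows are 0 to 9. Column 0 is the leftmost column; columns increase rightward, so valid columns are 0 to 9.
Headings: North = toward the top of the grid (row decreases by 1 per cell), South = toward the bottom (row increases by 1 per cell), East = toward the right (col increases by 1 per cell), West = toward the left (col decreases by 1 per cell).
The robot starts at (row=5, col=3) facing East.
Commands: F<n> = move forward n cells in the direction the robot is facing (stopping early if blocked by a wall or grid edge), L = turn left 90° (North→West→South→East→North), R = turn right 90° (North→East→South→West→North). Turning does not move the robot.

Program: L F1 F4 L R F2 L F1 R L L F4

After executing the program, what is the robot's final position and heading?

Start: (row=5, col=3), facing East
  L: turn left, now facing North
  F1: move forward 1, now at (row=4, col=3)
  F4: move forward 4, now at (row=0, col=3)
  L: turn left, now facing West
  R: turn right, now facing North
  F2: move forward 0/2 (blocked), now at (row=0, col=3)
  L: turn left, now facing West
  F1: move forward 1, now at (row=0, col=2)
  R: turn right, now facing North
  L: turn left, now facing West
  L: turn left, now facing South
  F4: move forward 4, now at (row=4, col=2)
Final: (row=4, col=2), facing South

Answer: Final position: (row=4, col=2), facing South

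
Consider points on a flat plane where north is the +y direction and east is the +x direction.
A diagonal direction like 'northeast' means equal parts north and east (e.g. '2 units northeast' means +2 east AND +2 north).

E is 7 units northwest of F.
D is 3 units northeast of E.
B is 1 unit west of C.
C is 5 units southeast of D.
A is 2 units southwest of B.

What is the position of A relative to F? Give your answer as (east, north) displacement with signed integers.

Place F at the origin (east=0, north=0).
  E is 7 units northwest of F: delta (east=-7, north=+7); E at (east=-7, north=7).
  D is 3 units northeast of E: delta (east=+3, north=+3); D at (east=-4, north=10).
  C is 5 units southeast of D: delta (east=+5, north=-5); C at (east=1, north=5).
  B is 1 unit west of C: delta (east=-1, north=+0); B at (east=0, north=5).
  A is 2 units southwest of B: delta (east=-2, north=-2); A at (east=-2, north=3).
Therefore A relative to F: (east=-2, north=3).

Answer: A is at (east=-2, north=3) relative to F.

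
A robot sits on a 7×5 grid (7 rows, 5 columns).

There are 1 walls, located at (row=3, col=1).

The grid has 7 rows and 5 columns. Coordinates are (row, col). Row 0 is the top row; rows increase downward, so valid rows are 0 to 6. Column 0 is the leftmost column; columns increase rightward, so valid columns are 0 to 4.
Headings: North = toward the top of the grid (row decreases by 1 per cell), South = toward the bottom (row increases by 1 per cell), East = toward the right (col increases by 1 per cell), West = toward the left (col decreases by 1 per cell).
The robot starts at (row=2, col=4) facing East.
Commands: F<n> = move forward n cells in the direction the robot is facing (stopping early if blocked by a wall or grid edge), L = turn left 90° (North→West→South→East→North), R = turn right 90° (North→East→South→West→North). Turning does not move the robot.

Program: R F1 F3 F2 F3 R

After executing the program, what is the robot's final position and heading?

Answer: Final position: (row=6, col=4), facing West

Derivation:
Start: (row=2, col=4), facing East
  R: turn right, now facing South
  F1: move forward 1, now at (row=3, col=4)
  F3: move forward 3, now at (row=6, col=4)
  F2: move forward 0/2 (blocked), now at (row=6, col=4)
  F3: move forward 0/3 (blocked), now at (row=6, col=4)
  R: turn right, now facing West
Final: (row=6, col=4), facing West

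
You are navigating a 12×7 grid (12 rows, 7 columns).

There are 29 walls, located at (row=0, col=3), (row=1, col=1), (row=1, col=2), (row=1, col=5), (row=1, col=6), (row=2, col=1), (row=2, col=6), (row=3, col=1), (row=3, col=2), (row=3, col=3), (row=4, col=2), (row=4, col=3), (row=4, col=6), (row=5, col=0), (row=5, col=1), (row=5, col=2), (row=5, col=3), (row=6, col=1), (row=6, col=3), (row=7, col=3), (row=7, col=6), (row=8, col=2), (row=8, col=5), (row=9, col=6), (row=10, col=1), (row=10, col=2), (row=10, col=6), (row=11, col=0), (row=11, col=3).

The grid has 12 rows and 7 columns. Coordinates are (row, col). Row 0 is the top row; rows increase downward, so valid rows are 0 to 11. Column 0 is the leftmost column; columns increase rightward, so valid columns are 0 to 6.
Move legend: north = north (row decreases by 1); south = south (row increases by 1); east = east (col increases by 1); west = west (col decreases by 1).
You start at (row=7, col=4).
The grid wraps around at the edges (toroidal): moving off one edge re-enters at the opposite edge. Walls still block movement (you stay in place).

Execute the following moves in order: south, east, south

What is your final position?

Start: (row=7, col=4)
  south (south): (row=7, col=4) -> (row=8, col=4)
  east (east): blocked, stay at (row=8, col=4)
  south (south): (row=8, col=4) -> (row=9, col=4)
Final: (row=9, col=4)

Answer: Final position: (row=9, col=4)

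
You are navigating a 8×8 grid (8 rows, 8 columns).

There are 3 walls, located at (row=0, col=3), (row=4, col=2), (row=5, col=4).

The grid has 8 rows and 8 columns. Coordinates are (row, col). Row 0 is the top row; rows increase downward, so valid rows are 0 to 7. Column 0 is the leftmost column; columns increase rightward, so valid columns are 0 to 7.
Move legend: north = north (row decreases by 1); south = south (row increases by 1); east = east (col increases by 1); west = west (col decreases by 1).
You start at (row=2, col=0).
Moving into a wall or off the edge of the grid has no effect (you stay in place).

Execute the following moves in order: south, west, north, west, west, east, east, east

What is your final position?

Start: (row=2, col=0)
  south (south): (row=2, col=0) -> (row=3, col=0)
  west (west): blocked, stay at (row=3, col=0)
  north (north): (row=3, col=0) -> (row=2, col=0)
  west (west): blocked, stay at (row=2, col=0)
  west (west): blocked, stay at (row=2, col=0)
  east (east): (row=2, col=0) -> (row=2, col=1)
  east (east): (row=2, col=1) -> (row=2, col=2)
  east (east): (row=2, col=2) -> (row=2, col=3)
Final: (row=2, col=3)

Answer: Final position: (row=2, col=3)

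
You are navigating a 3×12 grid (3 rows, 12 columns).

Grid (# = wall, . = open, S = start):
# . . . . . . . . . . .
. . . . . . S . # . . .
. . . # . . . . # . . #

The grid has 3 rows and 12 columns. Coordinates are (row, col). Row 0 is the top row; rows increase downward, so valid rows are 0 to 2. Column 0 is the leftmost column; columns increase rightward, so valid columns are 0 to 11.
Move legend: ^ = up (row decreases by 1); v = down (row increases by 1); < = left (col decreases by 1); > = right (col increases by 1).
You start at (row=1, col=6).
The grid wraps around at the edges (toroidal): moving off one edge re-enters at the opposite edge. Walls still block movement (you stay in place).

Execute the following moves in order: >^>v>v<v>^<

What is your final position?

Answer: Final position: (row=1, col=9)

Derivation:
Start: (row=1, col=6)
  > (right): (row=1, col=6) -> (row=1, col=7)
  ^ (up): (row=1, col=7) -> (row=0, col=7)
  > (right): (row=0, col=7) -> (row=0, col=8)
  v (down): blocked, stay at (row=0, col=8)
  > (right): (row=0, col=8) -> (row=0, col=9)
  v (down): (row=0, col=9) -> (row=1, col=9)
  < (left): blocked, stay at (row=1, col=9)
  v (down): (row=1, col=9) -> (row=2, col=9)
  > (right): (row=2, col=9) -> (row=2, col=10)
  ^ (up): (row=2, col=10) -> (row=1, col=10)
  < (left): (row=1, col=10) -> (row=1, col=9)
Final: (row=1, col=9)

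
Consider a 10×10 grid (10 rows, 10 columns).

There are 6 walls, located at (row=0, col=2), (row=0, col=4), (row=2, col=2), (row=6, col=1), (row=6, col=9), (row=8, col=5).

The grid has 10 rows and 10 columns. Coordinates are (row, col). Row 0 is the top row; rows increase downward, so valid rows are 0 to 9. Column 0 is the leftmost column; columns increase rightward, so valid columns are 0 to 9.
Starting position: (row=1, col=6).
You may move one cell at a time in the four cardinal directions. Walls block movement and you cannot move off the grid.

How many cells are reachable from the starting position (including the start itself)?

Answer: Reachable cells: 94

Derivation:
BFS flood-fill from (row=1, col=6):
  Distance 0: (row=1, col=6)
  Distance 1: (row=0, col=6), (row=1, col=5), (row=1, col=7), (row=2, col=6)
  Distance 2: (row=0, col=5), (row=0, col=7), (row=1, col=4), (row=1, col=8), (row=2, col=5), (row=2, col=7), (row=3, col=6)
  Distance 3: (row=0, col=8), (row=1, col=3), (row=1, col=9), (row=2, col=4), (row=2, col=8), (row=3, col=5), (row=3, col=7), (row=4, col=6)
  Distance 4: (row=0, col=3), (row=0, col=9), (row=1, col=2), (row=2, col=3), (row=2, col=9), (row=3, col=4), (row=3, col=8), (row=4, col=5), (row=4, col=7), (row=5, col=6)
  Distance 5: (row=1, col=1), (row=3, col=3), (row=3, col=9), (row=4, col=4), (row=4, col=8), (row=5, col=5), (row=5, col=7), (row=6, col=6)
  Distance 6: (row=0, col=1), (row=1, col=0), (row=2, col=1), (row=3, col=2), (row=4, col=3), (row=4, col=9), (row=5, col=4), (row=5, col=8), (row=6, col=5), (row=6, col=7), (row=7, col=6)
  Distance 7: (row=0, col=0), (row=2, col=0), (row=3, col=1), (row=4, col=2), (row=5, col=3), (row=5, col=9), (row=6, col=4), (row=6, col=8), (row=7, col=5), (row=7, col=7), (row=8, col=6)
  Distance 8: (row=3, col=0), (row=4, col=1), (row=5, col=2), (row=6, col=3), (row=7, col=4), (row=7, col=8), (row=8, col=7), (row=9, col=6)
  Distance 9: (row=4, col=0), (row=5, col=1), (row=6, col=2), (row=7, col=3), (row=7, col=9), (row=8, col=4), (row=8, col=8), (row=9, col=5), (row=9, col=7)
  Distance 10: (row=5, col=0), (row=7, col=2), (row=8, col=3), (row=8, col=9), (row=9, col=4), (row=9, col=8)
  Distance 11: (row=6, col=0), (row=7, col=1), (row=8, col=2), (row=9, col=3), (row=9, col=9)
  Distance 12: (row=7, col=0), (row=8, col=1), (row=9, col=2)
  Distance 13: (row=8, col=0), (row=9, col=1)
  Distance 14: (row=9, col=0)
Total reachable: 94 (grid has 94 open cells total)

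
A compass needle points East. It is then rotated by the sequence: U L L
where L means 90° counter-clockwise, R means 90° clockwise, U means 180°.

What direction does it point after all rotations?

Answer: Final heading: East

Derivation:
Start: East
  U (U-turn (180°)) -> West
  L (left (90° counter-clockwise)) -> South
  L (left (90° counter-clockwise)) -> East
Final: East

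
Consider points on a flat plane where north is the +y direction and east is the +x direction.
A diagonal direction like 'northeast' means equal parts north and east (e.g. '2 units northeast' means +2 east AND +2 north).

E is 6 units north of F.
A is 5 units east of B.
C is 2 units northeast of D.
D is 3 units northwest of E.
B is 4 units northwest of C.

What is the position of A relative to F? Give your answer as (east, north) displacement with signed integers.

Place F at the origin (east=0, north=0).
  E is 6 units north of F: delta (east=+0, north=+6); E at (east=0, north=6).
  D is 3 units northwest of E: delta (east=-3, north=+3); D at (east=-3, north=9).
  C is 2 units northeast of D: delta (east=+2, north=+2); C at (east=-1, north=11).
  B is 4 units northwest of C: delta (east=-4, north=+4); B at (east=-5, north=15).
  A is 5 units east of B: delta (east=+5, north=+0); A at (east=0, north=15).
Therefore A relative to F: (east=0, north=15).

Answer: A is at (east=0, north=15) relative to F.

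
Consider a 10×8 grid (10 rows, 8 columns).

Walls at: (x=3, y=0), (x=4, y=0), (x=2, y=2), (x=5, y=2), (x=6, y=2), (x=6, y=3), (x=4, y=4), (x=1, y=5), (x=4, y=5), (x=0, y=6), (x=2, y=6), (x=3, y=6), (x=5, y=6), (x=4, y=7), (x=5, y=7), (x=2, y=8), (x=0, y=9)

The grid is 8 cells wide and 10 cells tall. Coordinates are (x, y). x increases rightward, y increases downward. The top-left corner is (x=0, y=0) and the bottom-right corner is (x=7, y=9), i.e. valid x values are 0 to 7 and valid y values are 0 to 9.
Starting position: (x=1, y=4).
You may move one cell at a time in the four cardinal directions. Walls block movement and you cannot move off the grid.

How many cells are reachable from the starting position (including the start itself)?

Answer: Reachable cells: 62

Derivation:
BFS flood-fill from (x=1, y=4):
  Distance 0: (x=1, y=4)
  Distance 1: (x=1, y=3), (x=0, y=4), (x=2, y=4)
  Distance 2: (x=1, y=2), (x=0, y=3), (x=2, y=3), (x=3, y=4), (x=0, y=5), (x=2, y=5)
  Distance 3: (x=1, y=1), (x=0, y=2), (x=3, y=3), (x=3, y=5)
  Distance 4: (x=1, y=0), (x=0, y=1), (x=2, y=1), (x=3, y=2), (x=4, y=3)
  Distance 5: (x=0, y=0), (x=2, y=0), (x=3, y=1), (x=4, y=2), (x=5, y=3)
  Distance 6: (x=4, y=1), (x=5, y=4)
  Distance 7: (x=5, y=1), (x=6, y=4), (x=5, y=5)
  Distance 8: (x=5, y=0), (x=6, y=1), (x=7, y=4), (x=6, y=5)
  Distance 9: (x=6, y=0), (x=7, y=1), (x=7, y=3), (x=7, y=5), (x=6, y=6)
  Distance 10: (x=7, y=0), (x=7, y=2), (x=7, y=6), (x=6, y=7)
  Distance 11: (x=7, y=7), (x=6, y=8)
  Distance 12: (x=5, y=8), (x=7, y=8), (x=6, y=9)
  Distance 13: (x=4, y=8), (x=5, y=9), (x=7, y=9)
  Distance 14: (x=3, y=8), (x=4, y=9)
  Distance 15: (x=3, y=7), (x=3, y=9)
  Distance 16: (x=2, y=7), (x=2, y=9)
  Distance 17: (x=1, y=7), (x=1, y=9)
  Distance 18: (x=1, y=6), (x=0, y=7), (x=1, y=8)
  Distance 19: (x=0, y=8)
Total reachable: 62 (grid has 63 open cells total)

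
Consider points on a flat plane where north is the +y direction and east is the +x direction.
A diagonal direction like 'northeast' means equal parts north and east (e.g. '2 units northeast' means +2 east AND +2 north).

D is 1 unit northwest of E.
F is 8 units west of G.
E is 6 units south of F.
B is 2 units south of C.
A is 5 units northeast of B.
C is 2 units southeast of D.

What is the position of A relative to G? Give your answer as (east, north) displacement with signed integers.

Answer: A is at (east=-2, north=-4) relative to G.

Derivation:
Place G at the origin (east=0, north=0).
  F is 8 units west of G: delta (east=-8, north=+0); F at (east=-8, north=0).
  E is 6 units south of F: delta (east=+0, north=-6); E at (east=-8, north=-6).
  D is 1 unit northwest of E: delta (east=-1, north=+1); D at (east=-9, north=-5).
  C is 2 units southeast of D: delta (east=+2, north=-2); C at (east=-7, north=-7).
  B is 2 units south of C: delta (east=+0, north=-2); B at (east=-7, north=-9).
  A is 5 units northeast of B: delta (east=+5, north=+5); A at (east=-2, north=-4).
Therefore A relative to G: (east=-2, north=-4).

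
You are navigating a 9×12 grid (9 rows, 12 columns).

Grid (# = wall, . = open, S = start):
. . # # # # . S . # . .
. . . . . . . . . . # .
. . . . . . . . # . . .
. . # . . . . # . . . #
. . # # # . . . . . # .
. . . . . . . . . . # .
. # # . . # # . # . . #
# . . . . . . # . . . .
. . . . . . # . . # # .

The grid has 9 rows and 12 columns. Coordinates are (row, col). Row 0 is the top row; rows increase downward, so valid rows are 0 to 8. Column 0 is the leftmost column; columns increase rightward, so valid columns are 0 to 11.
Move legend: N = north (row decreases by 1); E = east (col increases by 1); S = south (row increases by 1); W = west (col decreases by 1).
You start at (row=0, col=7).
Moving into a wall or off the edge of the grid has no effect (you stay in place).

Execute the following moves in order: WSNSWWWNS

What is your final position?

Start: (row=0, col=7)
  W (west): (row=0, col=7) -> (row=0, col=6)
  S (south): (row=0, col=6) -> (row=1, col=6)
  N (north): (row=1, col=6) -> (row=0, col=6)
  S (south): (row=0, col=6) -> (row=1, col=6)
  W (west): (row=1, col=6) -> (row=1, col=5)
  W (west): (row=1, col=5) -> (row=1, col=4)
  W (west): (row=1, col=4) -> (row=1, col=3)
  N (north): blocked, stay at (row=1, col=3)
  S (south): (row=1, col=3) -> (row=2, col=3)
Final: (row=2, col=3)

Answer: Final position: (row=2, col=3)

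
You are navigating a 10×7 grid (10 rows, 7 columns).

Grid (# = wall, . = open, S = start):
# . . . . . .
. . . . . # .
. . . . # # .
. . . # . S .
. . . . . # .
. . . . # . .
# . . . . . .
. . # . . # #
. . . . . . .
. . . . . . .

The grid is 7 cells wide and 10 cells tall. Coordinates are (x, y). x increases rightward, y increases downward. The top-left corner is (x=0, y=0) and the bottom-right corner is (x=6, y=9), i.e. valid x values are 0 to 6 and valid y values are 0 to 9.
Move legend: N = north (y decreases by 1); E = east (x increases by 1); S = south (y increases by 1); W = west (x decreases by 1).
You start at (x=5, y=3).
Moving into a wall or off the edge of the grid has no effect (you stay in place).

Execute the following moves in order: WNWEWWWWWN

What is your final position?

Start: (x=5, y=3)
  W (west): (x=5, y=3) -> (x=4, y=3)
  N (north): blocked, stay at (x=4, y=3)
  W (west): blocked, stay at (x=4, y=3)
  E (east): (x=4, y=3) -> (x=5, y=3)
  W (west): (x=5, y=3) -> (x=4, y=3)
  [×4]W (west): blocked, stay at (x=4, y=3)
  N (north): blocked, stay at (x=4, y=3)
Final: (x=4, y=3)

Answer: Final position: (x=4, y=3)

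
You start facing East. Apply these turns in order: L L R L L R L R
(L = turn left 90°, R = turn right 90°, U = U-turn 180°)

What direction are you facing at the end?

Answer: Final heading: West

Derivation:
Start: East
  L (left (90° counter-clockwise)) -> North
  L (left (90° counter-clockwise)) -> West
  R (right (90° clockwise)) -> North
  L (left (90° counter-clockwise)) -> West
  L (left (90° counter-clockwise)) -> South
  R (right (90° clockwise)) -> West
  L (left (90° counter-clockwise)) -> South
  R (right (90° clockwise)) -> West
Final: West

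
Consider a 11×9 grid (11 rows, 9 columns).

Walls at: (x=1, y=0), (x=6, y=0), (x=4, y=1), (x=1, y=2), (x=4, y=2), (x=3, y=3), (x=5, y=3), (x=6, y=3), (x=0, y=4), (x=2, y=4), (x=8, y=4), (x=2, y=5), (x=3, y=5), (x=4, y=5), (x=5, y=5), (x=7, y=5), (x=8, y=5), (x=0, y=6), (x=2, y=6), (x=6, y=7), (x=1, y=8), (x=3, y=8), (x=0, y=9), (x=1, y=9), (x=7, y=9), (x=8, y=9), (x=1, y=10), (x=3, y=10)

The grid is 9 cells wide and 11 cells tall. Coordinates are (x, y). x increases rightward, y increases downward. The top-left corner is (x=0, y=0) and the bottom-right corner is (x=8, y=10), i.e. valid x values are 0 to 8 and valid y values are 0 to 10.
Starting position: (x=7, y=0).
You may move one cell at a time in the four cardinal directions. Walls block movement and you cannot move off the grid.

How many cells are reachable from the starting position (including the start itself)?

BFS flood-fill from (x=7, y=0):
  Distance 0: (x=7, y=0)
  Distance 1: (x=8, y=0), (x=7, y=1)
  Distance 2: (x=6, y=1), (x=8, y=1), (x=7, y=2)
  Distance 3: (x=5, y=1), (x=6, y=2), (x=8, y=2), (x=7, y=3)
  Distance 4: (x=5, y=0), (x=5, y=2), (x=8, y=3), (x=7, y=4)
  Distance 5: (x=4, y=0), (x=6, y=4)
  Distance 6: (x=3, y=0), (x=5, y=4), (x=6, y=5)
  Distance 7: (x=2, y=0), (x=3, y=1), (x=4, y=4), (x=6, y=6)
  Distance 8: (x=2, y=1), (x=3, y=2), (x=4, y=3), (x=3, y=4), (x=5, y=6), (x=7, y=6)
  Distance 9: (x=1, y=1), (x=2, y=2), (x=4, y=6), (x=8, y=6), (x=5, y=7), (x=7, y=7)
  Distance 10: (x=0, y=1), (x=2, y=3), (x=3, y=6), (x=4, y=7), (x=8, y=7), (x=5, y=8), (x=7, y=8)
  Distance 11: (x=0, y=0), (x=0, y=2), (x=1, y=3), (x=3, y=7), (x=4, y=8), (x=6, y=8), (x=8, y=8), (x=5, y=9)
  Distance 12: (x=0, y=3), (x=1, y=4), (x=2, y=7), (x=4, y=9), (x=6, y=9), (x=5, y=10)
  Distance 13: (x=1, y=5), (x=1, y=7), (x=2, y=8), (x=3, y=9), (x=4, y=10), (x=6, y=10)
  Distance 14: (x=0, y=5), (x=1, y=6), (x=0, y=7), (x=2, y=9), (x=7, y=10)
  Distance 15: (x=0, y=8), (x=2, y=10), (x=8, y=10)
Total reachable: 70 (grid has 71 open cells total)

Answer: Reachable cells: 70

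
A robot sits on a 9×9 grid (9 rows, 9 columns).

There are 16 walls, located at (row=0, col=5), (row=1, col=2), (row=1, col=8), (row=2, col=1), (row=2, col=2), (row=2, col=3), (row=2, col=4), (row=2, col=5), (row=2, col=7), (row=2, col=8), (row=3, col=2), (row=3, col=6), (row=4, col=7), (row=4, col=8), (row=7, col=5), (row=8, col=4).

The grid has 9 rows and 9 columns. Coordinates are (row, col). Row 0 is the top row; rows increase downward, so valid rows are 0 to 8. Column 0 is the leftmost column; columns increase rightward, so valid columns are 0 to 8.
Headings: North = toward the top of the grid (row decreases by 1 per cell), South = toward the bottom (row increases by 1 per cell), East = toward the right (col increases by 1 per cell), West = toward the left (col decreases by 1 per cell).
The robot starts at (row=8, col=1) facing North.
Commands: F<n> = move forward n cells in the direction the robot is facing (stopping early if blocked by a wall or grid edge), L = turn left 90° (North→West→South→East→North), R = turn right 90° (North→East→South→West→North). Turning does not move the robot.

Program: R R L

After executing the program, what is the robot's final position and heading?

Answer: Final position: (row=8, col=1), facing East

Derivation:
Start: (row=8, col=1), facing North
  R: turn right, now facing East
  R: turn right, now facing South
  L: turn left, now facing East
Final: (row=8, col=1), facing East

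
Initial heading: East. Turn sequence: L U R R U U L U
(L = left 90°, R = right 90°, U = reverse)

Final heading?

Start: East
  L (left (90° counter-clockwise)) -> North
  U (U-turn (180°)) -> South
  R (right (90° clockwise)) -> West
  R (right (90° clockwise)) -> North
  U (U-turn (180°)) -> South
  U (U-turn (180°)) -> North
  L (left (90° counter-clockwise)) -> West
  U (U-turn (180°)) -> East
Final: East

Answer: Final heading: East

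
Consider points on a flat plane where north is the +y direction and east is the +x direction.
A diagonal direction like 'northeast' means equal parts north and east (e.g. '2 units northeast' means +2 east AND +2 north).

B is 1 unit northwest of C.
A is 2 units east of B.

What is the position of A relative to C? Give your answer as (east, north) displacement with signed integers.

Place C at the origin (east=0, north=0).
  B is 1 unit northwest of C: delta (east=-1, north=+1); B at (east=-1, north=1).
  A is 2 units east of B: delta (east=+2, north=+0); A at (east=1, north=1).
Therefore A relative to C: (east=1, north=1).

Answer: A is at (east=1, north=1) relative to C.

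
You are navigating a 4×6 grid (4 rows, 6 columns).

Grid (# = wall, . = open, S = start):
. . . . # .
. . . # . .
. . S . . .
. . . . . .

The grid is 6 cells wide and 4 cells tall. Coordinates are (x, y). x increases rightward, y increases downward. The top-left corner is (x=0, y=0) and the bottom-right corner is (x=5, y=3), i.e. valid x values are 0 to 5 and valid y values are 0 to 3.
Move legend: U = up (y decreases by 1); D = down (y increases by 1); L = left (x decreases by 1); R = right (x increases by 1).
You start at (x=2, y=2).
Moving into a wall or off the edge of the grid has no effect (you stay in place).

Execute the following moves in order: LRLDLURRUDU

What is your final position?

Start: (x=2, y=2)
  L (left): (x=2, y=2) -> (x=1, y=2)
  R (right): (x=1, y=2) -> (x=2, y=2)
  L (left): (x=2, y=2) -> (x=1, y=2)
  D (down): (x=1, y=2) -> (x=1, y=3)
  L (left): (x=1, y=3) -> (x=0, y=3)
  U (up): (x=0, y=3) -> (x=0, y=2)
  R (right): (x=0, y=2) -> (x=1, y=2)
  R (right): (x=1, y=2) -> (x=2, y=2)
  U (up): (x=2, y=2) -> (x=2, y=1)
  D (down): (x=2, y=1) -> (x=2, y=2)
  U (up): (x=2, y=2) -> (x=2, y=1)
Final: (x=2, y=1)

Answer: Final position: (x=2, y=1)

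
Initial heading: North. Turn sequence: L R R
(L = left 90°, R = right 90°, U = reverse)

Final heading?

Start: North
  L (left (90° counter-clockwise)) -> West
  R (right (90° clockwise)) -> North
  R (right (90° clockwise)) -> East
Final: East

Answer: Final heading: East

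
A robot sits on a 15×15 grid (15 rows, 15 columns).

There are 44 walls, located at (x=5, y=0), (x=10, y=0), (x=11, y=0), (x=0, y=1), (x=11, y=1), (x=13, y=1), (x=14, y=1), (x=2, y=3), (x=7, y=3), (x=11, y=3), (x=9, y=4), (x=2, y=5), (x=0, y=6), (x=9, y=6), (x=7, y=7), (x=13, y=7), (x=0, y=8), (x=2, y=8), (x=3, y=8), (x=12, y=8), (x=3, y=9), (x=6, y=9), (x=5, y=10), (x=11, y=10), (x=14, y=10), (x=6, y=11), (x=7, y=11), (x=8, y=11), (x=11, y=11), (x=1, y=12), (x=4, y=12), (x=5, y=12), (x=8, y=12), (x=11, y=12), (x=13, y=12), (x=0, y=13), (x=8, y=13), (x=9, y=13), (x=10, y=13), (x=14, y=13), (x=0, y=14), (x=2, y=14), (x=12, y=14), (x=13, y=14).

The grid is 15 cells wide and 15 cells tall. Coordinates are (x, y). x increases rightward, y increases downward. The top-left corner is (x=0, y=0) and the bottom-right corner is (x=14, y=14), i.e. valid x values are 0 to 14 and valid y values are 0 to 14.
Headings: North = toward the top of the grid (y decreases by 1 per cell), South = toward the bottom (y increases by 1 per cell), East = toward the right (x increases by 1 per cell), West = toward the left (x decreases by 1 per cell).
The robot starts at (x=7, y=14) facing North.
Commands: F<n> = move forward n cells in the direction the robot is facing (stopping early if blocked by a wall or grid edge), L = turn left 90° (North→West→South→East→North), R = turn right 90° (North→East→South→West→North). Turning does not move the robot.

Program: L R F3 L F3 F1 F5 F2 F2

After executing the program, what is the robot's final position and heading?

Answer: Final position: (x=6, y=12), facing West

Derivation:
Start: (x=7, y=14), facing North
  L: turn left, now facing West
  R: turn right, now facing North
  F3: move forward 2/3 (blocked), now at (x=7, y=12)
  L: turn left, now facing West
  F3: move forward 1/3 (blocked), now at (x=6, y=12)
  F1: move forward 0/1 (blocked), now at (x=6, y=12)
  F5: move forward 0/5 (blocked), now at (x=6, y=12)
  F2: move forward 0/2 (blocked), now at (x=6, y=12)
  F2: move forward 0/2 (blocked), now at (x=6, y=12)
Final: (x=6, y=12), facing West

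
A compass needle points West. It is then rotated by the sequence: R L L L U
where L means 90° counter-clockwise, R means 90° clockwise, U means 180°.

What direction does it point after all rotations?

Answer: Final heading: West

Derivation:
Start: West
  R (right (90° clockwise)) -> North
  L (left (90° counter-clockwise)) -> West
  L (left (90° counter-clockwise)) -> South
  L (left (90° counter-clockwise)) -> East
  U (U-turn (180°)) -> West
Final: West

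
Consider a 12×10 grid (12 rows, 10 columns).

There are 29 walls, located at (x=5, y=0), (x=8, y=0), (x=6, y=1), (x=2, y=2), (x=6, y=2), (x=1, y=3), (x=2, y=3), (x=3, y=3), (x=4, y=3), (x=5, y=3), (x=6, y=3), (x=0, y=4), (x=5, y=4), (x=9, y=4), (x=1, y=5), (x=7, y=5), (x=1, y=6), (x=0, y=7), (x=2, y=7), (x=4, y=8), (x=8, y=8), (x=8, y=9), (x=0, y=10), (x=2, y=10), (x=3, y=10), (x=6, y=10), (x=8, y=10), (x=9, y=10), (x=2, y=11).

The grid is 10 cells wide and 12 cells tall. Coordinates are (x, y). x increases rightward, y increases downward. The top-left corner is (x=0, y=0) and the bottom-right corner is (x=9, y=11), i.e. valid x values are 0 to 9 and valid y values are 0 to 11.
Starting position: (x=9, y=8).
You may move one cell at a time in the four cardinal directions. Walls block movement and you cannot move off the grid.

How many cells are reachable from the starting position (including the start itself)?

Answer: Reachable cells: 72

Derivation:
BFS flood-fill from (x=9, y=8):
  Distance 0: (x=9, y=8)
  Distance 1: (x=9, y=7), (x=9, y=9)
  Distance 2: (x=9, y=6), (x=8, y=7)
  Distance 3: (x=9, y=5), (x=8, y=6), (x=7, y=7)
  Distance 4: (x=8, y=5), (x=7, y=6), (x=6, y=7), (x=7, y=8)
  Distance 5: (x=8, y=4), (x=6, y=6), (x=5, y=7), (x=6, y=8), (x=7, y=9)
  Distance 6: (x=8, y=3), (x=7, y=4), (x=6, y=5), (x=5, y=6), (x=4, y=7), (x=5, y=8), (x=6, y=9), (x=7, y=10)
  Distance 7: (x=8, y=2), (x=7, y=3), (x=9, y=3), (x=6, y=4), (x=5, y=5), (x=4, y=6), (x=3, y=7), (x=5, y=9), (x=7, y=11)
  Distance 8: (x=8, y=1), (x=7, y=2), (x=9, y=2), (x=4, y=5), (x=3, y=6), (x=3, y=8), (x=4, y=9), (x=5, y=10), (x=6, y=11), (x=8, y=11)
  Distance 9: (x=7, y=1), (x=9, y=1), (x=4, y=4), (x=3, y=5), (x=2, y=6), (x=2, y=8), (x=3, y=9), (x=4, y=10), (x=5, y=11), (x=9, y=11)
  Distance 10: (x=7, y=0), (x=9, y=0), (x=3, y=4), (x=2, y=5), (x=1, y=8), (x=2, y=9), (x=4, y=11)
  Distance 11: (x=6, y=0), (x=2, y=4), (x=1, y=7), (x=0, y=8), (x=1, y=9), (x=3, y=11)
  Distance 12: (x=1, y=4), (x=0, y=9), (x=1, y=10)
  Distance 13: (x=1, y=11)
  Distance 14: (x=0, y=11)
Total reachable: 72 (grid has 91 open cells total)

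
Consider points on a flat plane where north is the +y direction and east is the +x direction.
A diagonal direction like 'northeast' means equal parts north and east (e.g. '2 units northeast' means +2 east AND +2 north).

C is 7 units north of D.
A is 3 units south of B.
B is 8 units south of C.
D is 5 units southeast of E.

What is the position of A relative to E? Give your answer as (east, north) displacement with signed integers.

Answer: A is at (east=5, north=-9) relative to E.

Derivation:
Place E at the origin (east=0, north=0).
  D is 5 units southeast of E: delta (east=+5, north=-5); D at (east=5, north=-5).
  C is 7 units north of D: delta (east=+0, north=+7); C at (east=5, north=2).
  B is 8 units south of C: delta (east=+0, north=-8); B at (east=5, north=-6).
  A is 3 units south of B: delta (east=+0, north=-3); A at (east=5, north=-9).
Therefore A relative to E: (east=5, north=-9).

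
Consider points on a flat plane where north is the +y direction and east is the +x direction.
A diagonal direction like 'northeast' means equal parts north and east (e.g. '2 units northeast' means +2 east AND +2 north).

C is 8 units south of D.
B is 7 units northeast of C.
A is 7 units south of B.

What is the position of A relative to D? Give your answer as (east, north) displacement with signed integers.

Place D at the origin (east=0, north=0).
  C is 8 units south of D: delta (east=+0, north=-8); C at (east=0, north=-8).
  B is 7 units northeast of C: delta (east=+7, north=+7); B at (east=7, north=-1).
  A is 7 units south of B: delta (east=+0, north=-7); A at (east=7, north=-8).
Therefore A relative to D: (east=7, north=-8).

Answer: A is at (east=7, north=-8) relative to D.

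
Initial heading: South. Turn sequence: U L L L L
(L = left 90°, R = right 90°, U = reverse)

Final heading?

Answer: Final heading: North

Derivation:
Start: South
  U (U-turn (180°)) -> North
  L (left (90° counter-clockwise)) -> West
  L (left (90° counter-clockwise)) -> South
  L (left (90° counter-clockwise)) -> East
  L (left (90° counter-clockwise)) -> North
Final: North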